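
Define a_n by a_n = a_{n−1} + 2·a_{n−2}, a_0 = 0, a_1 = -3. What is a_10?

-1023

With companion matrix B = [[1, 2], [1, 0]], [a_n, a_{n−1}]ᵀ = B·[a_{n−1}, a_{n−2}]ᵀ, so [a_10, a_9]ᵀ = B⁹·[a_1, a_0]ᵀ.
B⁹ = [[341, 342], [171, 170]], giving [a_10, a_9]ᵀ = [[-1023], [-513]].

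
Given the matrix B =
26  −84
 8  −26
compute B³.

[[104, −336], [32, −104]]

tr B = 0 and det B = −4, so the characteristic polynomial is λ² − (0)λ + (−4) with roots −2 and 2.
Eigenvectors give P = [[3, −7], [1, −2]] with P⁻¹ = [[−2, 7], [−1, 3]], and B = P·diag(−2, 2)·P⁻¹.
Then B³ = P·diag(−8, 8)·P⁻¹ = [[−24, −56], [−8, −16]] · [[−2, 7], [−1, 3]] = [[104, −336], [32, −104]].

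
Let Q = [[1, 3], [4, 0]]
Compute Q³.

[[25, 39], [52, 12]]

Q² = [[13, 3], [4, 12]]
Q³ = [[25, 39], [52, 12]]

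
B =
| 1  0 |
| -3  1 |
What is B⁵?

B = I + N where N = [[0, 0], [-3, 0]] is strictly lower-triangular, so N² = 0.
(I + N)⁵ = I + 5·N = [[1, 0], [-15, 1]].

[[1, 0], [-15, 1]]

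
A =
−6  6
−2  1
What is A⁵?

[[−876, 1266], [−422, 601]]

tr A = −5 and det A = 6, so the characteristic polynomial is λ² − (−5)λ + (6) with roots −3 and −2.
Eigenvectors give P = [[2, 3], [1, 2]] with P⁻¹ = [[2, −3], [−1, 2]], and A = P·diag(−3, −2)·P⁻¹.
Then A⁵ = P·diag(−243, −32)·P⁻¹ = [[−486, −96], [−243, −64]] · [[2, −3], [−1, 2]] = [[−876, 1266], [−422, 601]].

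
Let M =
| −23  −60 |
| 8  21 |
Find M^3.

tr M = −2 and det M = −3, so the characteristic polynomial is λ² − (−2)λ + (−3) with roots 1 and −3.
Eigenvectors give P = [[−5, −3], [2, 1]] with P⁻¹ = [[1, 3], [−2, −5]], and M = P·diag(1, −3)·P⁻¹.
Then M^3 = P·diag(1, −27)·P⁻¹ = [[−5, 81], [2, −27]] · [[1, 3], [−2, −5]] = [[−167, −420], [56, 141]].

[[−167, −420], [56, 141]]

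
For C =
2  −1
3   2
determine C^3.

[[−10, −9], [27, −10]]

C^2 = [[1, −4], [12, 1]]
C^3 = [[−10, −9], [27, −10]]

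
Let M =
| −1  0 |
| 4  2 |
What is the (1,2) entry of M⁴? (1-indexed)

M² = [[1, 0], [4, 4]]
M³ = [[−1, 0], [12, 8]]
M⁴ = [[1, 0], [20, 16]]

0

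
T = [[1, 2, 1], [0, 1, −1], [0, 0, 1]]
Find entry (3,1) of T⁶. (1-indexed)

0

T = I + N where N = [[0, 2, 1], [0, 0, −1], [0, 0, 0]] is strictly upper-triangular, so N³ = 0.
(I + N)⁶ = I + 6·N + 15·N² = [[1, 12, −24], [0, 1, −6], [0, 0, 1]].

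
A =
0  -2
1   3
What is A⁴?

[[-14, -30], [15, 31]]

A² = [[-2, -6], [3, 7]]
A³ = [[-6, -14], [7, 15]]
A⁴ = [[-14, -30], [15, 31]]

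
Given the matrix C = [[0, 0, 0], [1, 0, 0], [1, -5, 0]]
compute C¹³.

[[0, 0, 0], [0, 0, 0], [0, 0, 0]]

C is strictly triangular, hence nilpotent: C³ = 0, so C¹³ = 0.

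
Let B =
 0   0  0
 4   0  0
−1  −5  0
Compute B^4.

B is strictly triangular, hence nilpotent: B^3 = 0, so B^4 = 0.

[[0, 0, 0], [0, 0, 0], [0, 0, 0]]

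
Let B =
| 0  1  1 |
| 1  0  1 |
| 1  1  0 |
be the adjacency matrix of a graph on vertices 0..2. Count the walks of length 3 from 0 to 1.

The number of length-3 walks from vertex 0 to vertex 1 is entry (0,1) of B³, where B is the adjacency matrix.
B² = [[2, 1, 1], [1, 2, 1], [1, 1, 2]]
B³ = [[2, 3, 3], [3, 2, 3], [3, 3, 2]]

3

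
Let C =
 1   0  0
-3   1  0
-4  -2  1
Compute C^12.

[[1, 0, 0], [-36, 1, 0], [348, -24, 1]]

C = I + N where N = [[0, 0, 0], [-3, 0, 0], [-4, -2, 0]] is strictly lower-triangular, so N^3 = 0.
(I + N)^12 = I + 12·N + 66·N^2 = [[1, 0, 0], [-36, 1, 0], [348, -24, 1]].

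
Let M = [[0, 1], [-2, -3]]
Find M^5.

[[30, 31], [-62, -63]]

tr M = -3 and det M = 2, so the characteristic polynomial is λ² − (-3)λ + (2) with roots -1 and -2.
Eigenvectors give P = [[1, 1], [-1, -2]] with P⁻¹ = [[2, 1], [-1, -1]], and M = P·diag(-1, -2)·P⁻¹.
Then M^5 = P·diag(-1, -32)·P⁻¹ = [[-1, -32], [1, 64]] · [[2, 1], [-1, -1]] = [[30, 31], [-62, -63]].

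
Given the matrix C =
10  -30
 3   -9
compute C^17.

[[10, -30], [3, -9]]

C² = C (a projection; rank 1, trace 1), so C^17 = C.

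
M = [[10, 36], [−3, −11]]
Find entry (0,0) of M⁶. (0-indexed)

tr M = −1 and det M = −2, so the characteristic polynomial is λ² − (−1)λ + (−2) with roots −2 and 1.
Eigenvectors give P = [[−3, −4], [1, 1]] with P⁻¹ = [[1, 4], [−1, −3]], and M = P·diag(−2, 1)·P⁻¹.
Then M⁶ = P·diag(64, 1)·P⁻¹ = [[−192, −4], [64, 1]] · [[1, 4], [−1, −3]] = [[−188, −756], [63, 253]].

−188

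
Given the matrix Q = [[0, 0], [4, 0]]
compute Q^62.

Q is strictly triangular, hence nilpotent: Q^2 = 0, so Q^62 = 0.

[[0, 0], [0, 0]]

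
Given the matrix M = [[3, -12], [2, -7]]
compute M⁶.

tr M = -4 and det M = 3, so the characteristic polynomial is λ² − (-4)λ + (3) with roots -3 and -1.
Eigenvectors give P = [[-2, 3], [-1, 1]] with P⁻¹ = [[1, -3], [1, -2]], and M = P·diag(-3, -1)·P⁻¹.
Then M⁶ = P·diag(729, 1)·P⁻¹ = [[-1458, 3], [-729, 1]] · [[1, -3], [1, -2]] = [[-1455, 4368], [-728, 2185]].

[[-1455, 4368], [-728, 2185]]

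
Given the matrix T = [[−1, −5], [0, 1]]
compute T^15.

T² = I (check: tr T = 0 and det T = −1), so T^15 = T since 15 is odd.

[[−1, −5], [0, 1]]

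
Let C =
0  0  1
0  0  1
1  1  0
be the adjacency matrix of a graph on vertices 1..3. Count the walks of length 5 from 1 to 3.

The number of length-5 walks from vertex 1 to vertex 3 is entry (1,3) of C⁵, where C is the adjacency matrix.
C² = [[1, 1, 0], [1, 1, 0], [0, 0, 2]]
C³ = [[0, 0, 2], [0, 0, 2], [2, 2, 0]]
C⁴ = [[2, 2, 0], [2, 2, 0], [0, 0, 4]]
C⁵ = [[0, 0, 4], [0, 0, 4], [4, 4, 0]]

4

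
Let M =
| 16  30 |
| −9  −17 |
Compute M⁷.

tr M = −1 and det M = −2, so the characteristic polynomial is λ² − (−1)λ + (−2) with roots 1 and −2.
Eigenvectors give P = [[2, −5], [−1, 3]] with P⁻¹ = [[3, 5], [1, 2]], and M = P·diag(1, −2)·P⁻¹.
Then M⁷ = P·diag(1, −128)·P⁻¹ = [[2, 640], [−1, −384]] · [[3, 5], [1, 2]] = [[646, 1290], [−387, −773]].

[[646, 1290], [−387, −773]]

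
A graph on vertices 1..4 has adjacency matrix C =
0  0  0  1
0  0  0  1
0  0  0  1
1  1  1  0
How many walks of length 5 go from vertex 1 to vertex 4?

9

The number of length-5 walks from vertex 1 to vertex 4 is entry (1,4) of C^5, where C is the adjacency matrix.
C^2 = [[1, 1, 1, 0], [1, 1, 1, 0], [1, 1, 1, 0], [0, 0, 0, 3]]
C^3 = [[0, 0, 0, 3], [0, 0, 0, 3], [0, 0, 0, 3], [3, 3, 3, 0]]
C^4 = [[3, 3, 3, 0], [3, 3, 3, 0], [3, 3, 3, 0], [0, 0, 0, 9]]
C^5 = [[0, 0, 0, 9], [0, 0, 0, 9], [0, 0, 0, 9], [9, 9, 9, 0]]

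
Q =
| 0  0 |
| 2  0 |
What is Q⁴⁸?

[[0, 0], [0, 0]]

Q is strictly triangular, hence nilpotent: Q² = 0, so Q⁴⁸ = 0.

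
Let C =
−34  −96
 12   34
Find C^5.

[[−544, −1536], [192, 544]]

tr C = 0 and det C = −4, so the characteristic polynomial is λ² − (0)λ + (−4) with roots 2 and −2.
Eigenvectors give P = [[−8, −3], [3, 1]] with P⁻¹ = [[1, 3], [−3, −8]], and C = P·diag(2, −2)·P⁻¹.
Then C^5 = P·diag(32, −32)·P⁻¹ = [[−256, 96], [96, −32]] · [[1, 3], [−3, −8]] = [[−544, −1536], [192, 544]].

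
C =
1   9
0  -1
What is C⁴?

C² = I (check: tr C = 0 and det C = -1), so C⁴ = I since 4 is even.

[[1, 0], [0, 1]]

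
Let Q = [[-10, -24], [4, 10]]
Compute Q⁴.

[[16, 0], [0, 16]]

tr Q = 0 and det Q = -4, so the characteristic polynomial is λ² − (0)λ + (-4) with roots 2 and -2.
Eigenvectors give P = [[-2, -3], [1, 1]] with P⁻¹ = [[1, 3], [-1, -2]], and Q = P·diag(2, -2)·P⁻¹.
Then Q⁴ = P·diag(16, 16)·P⁻¹ = [[-32, -48], [16, 16]] · [[1, 3], [-1, -2]] = [[16, 0], [0, 16]].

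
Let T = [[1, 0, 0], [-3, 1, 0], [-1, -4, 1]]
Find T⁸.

[[1, 0, 0], [-24, 1, 0], [328, -32, 1]]

T = I + N where N = [[0, 0, 0], [-3, 0, 0], [-1, -4, 0]] is strictly lower-triangular, so N³ = 0.
(I + N)⁸ = I + 8·N + 28·N² = [[1, 0, 0], [-24, 1, 0], [328, -32, 1]].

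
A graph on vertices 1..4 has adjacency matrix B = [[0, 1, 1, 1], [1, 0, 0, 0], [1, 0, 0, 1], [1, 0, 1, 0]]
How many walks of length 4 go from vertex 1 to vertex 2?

The number of length-4 walks from vertex 1 to vertex 2 is entry (1,2) of B⁴, where B is the adjacency matrix.
B² = [[3, 0, 1, 1], [0, 1, 1, 1], [1, 1, 2, 1], [1, 1, 1, 2]]
B³ = [[2, 3, 4, 4], [3, 0, 1, 1], [4, 1, 2, 3], [4, 1, 3, 2]]
B⁴ = [[11, 2, 6, 6], [2, 3, 4, 4], [6, 4, 7, 6], [6, 4, 6, 7]]

2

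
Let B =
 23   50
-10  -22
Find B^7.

[[11447, 23150], [-4630, -9388]]

tr B = 1 and det B = -6, so the characteristic polynomial is λ² − (1)λ + (-6) with roots -2 and 3.
Eigenvectors give P = [[-2, 5], [1, -2]] with P⁻¹ = [[2, 5], [1, 2]], and B = P·diag(-2, 3)·P⁻¹.
Then B^7 = P·diag(-128, 2187)·P⁻¹ = [[256, 10935], [-128, -4374]] · [[2, 5], [1, 2]] = [[11447, 23150], [-4630, -9388]].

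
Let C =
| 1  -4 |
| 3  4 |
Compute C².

[[-11, -20], [15, 4]]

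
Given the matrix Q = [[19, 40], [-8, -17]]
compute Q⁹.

[[98419, 196840], [-39368, -78737]]

tr Q = 2 and det Q = -3, so the characteristic polynomial is λ² − (2)λ + (-3) with roots 3 and -1.
Eigenvectors give P = [[-5, -2], [2, 1]] with P⁻¹ = [[-1, -2], [2, 5]], and Q = P·diag(3, -1)·P⁻¹.
Then Q⁹ = P·diag(19683, -1)·P⁻¹ = [[-98415, 2], [39366, -1]] · [[-1, -2], [2, 5]] = [[98419, 196840], [-39368, -78737]].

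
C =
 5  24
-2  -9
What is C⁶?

tr C = -4 and det C = 3, so the characteristic polynomial is λ² − (-4)λ + (3) with roots -1 and -3.
Eigenvectors give P = [[-4, 3], [1, -1]] with P⁻¹ = [[-1, -3], [-1, -4]], and C = P·diag(-1, -3)·P⁻¹.
Then C⁶ = P·diag(1, 729)·P⁻¹ = [[-4, 2187], [1, -729]] · [[-1, -3], [-1, -4]] = [[-2183, -8736], [728, 2913]].

[[-2183, -8736], [728, 2913]]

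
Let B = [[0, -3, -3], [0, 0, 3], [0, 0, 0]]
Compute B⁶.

B is strictly triangular, hence nilpotent: B³ = 0, so B⁶ = 0.

[[0, 0, 0], [0, 0, 0], [0, 0, 0]]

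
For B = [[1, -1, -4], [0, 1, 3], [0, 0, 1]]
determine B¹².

[[1, -12, -246], [0, 1, 36], [0, 0, 1]]

B = I + N where N = [[0, -1, -4], [0, 0, 3], [0, 0, 0]] is strictly upper-triangular, so N³ = 0.
(I + N)¹² = I + 12·N + 66·N² = [[1, -12, -246], [0, 1, 36], [0, 0, 1]].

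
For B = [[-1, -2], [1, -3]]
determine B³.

[[9, -22], [11, -13]]

B² = [[-1, 8], [-4, 7]]
B³ = [[9, -22], [11, -13]]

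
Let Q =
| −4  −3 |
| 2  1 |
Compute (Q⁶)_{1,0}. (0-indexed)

tr Q = −3 and det Q = 2, so the characteristic polynomial is λ² − (−3)λ + (2) with roots −2 and −1.
Eigenvectors give P = [[3, −1], [−2, 1]] with P⁻¹ = [[1, 1], [2, 3]], and Q = P·diag(−2, −1)·P⁻¹.
Then Q⁶ = P·diag(64, 1)·P⁻¹ = [[192, −1], [−128, 1]] · [[1, 1], [2, 3]] = [[190, 189], [−126, −125]].

−126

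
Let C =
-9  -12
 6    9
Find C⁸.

tr C = 0 and det C = -9, so the characteristic polynomial is λ² − (0)λ + (-9) with roots 3 and -3.
Eigenvectors give P = [[-1, 2], [1, -1]] with P⁻¹ = [[1, 2], [1, 1]], and C = P·diag(3, -3)·P⁻¹.
Then C⁸ = P·diag(6561, 6561)·P⁻¹ = [[-6561, 13122], [6561, -6561]] · [[1, 2], [1, 1]] = [[6561, 0], [0, 6561]].

[[6561, 0], [0, 6561]]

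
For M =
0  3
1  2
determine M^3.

[[6, 21], [7, 20]]

M^2 = [[3, 6], [2, 7]]
M^3 = [[6, 21], [7, 20]]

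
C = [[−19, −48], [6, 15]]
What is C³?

tr C = −4 and det C = 3, so the characteristic polynomial is λ² − (−4)λ + (3) with roots −1 and −3.
Eigenvectors give P = [[8, −3], [−3, 1]] with P⁻¹ = [[−1, −3], [−3, −8]], and C = P·diag(−1, −3)·P⁻¹.
Then C³ = P·diag(−1, −27)·P⁻¹ = [[−8, 81], [3, −27]] · [[−1, −3], [−3, −8]] = [[−235, −624], [78, 207]].

[[−235, −624], [78, 207]]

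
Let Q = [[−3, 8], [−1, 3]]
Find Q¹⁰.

[[1, 0], [0, 1]]

Q² = I (check: tr Q = 0 and det Q = −1), so Q¹⁰ = I since 10 is even.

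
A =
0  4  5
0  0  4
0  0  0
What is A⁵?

A is strictly triangular, hence nilpotent: A³ = 0, so A⁵ = 0.

[[0, 0, 0], [0, 0, 0], [0, 0, 0]]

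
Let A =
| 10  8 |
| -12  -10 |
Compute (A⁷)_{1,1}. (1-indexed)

640

tr A = 0 and det A = -4, so the characteristic polynomial is λ² − (0)λ + (-4) with roots 2 and -2.
Eigenvectors give P = [[-1, -2], [1, 3]] with P⁻¹ = [[-3, -2], [1, 1]], and A = P·diag(2, -2)·P⁻¹.
Then A⁷ = P·diag(128, -128)·P⁻¹ = [[-128, 256], [128, -384]] · [[-3, -2], [1, 1]] = [[640, 512], [-768, -640]].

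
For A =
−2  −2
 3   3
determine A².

[[−2, −2], [3, 3]]

A² = A (a projection; rank 1, trace 1), so A² = A.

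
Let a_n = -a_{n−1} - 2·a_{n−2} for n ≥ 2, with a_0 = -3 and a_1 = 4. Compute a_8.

54

With companion matrix M = [[-1, -2], [1, 0]], [a_n, a_{n−1}]ᵀ = M·[a_{n−1}, a_{n−2}]ᵀ, so [a_8, a_7]ᵀ = M⁷·[a_1, a_0]ᵀ.
M⁷ = [[3, -14], [7, 10]], giving [a_8, a_7]ᵀ = [[54], [-2]].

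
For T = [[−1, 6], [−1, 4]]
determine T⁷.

[[−253, 762], [−127, 382]]

tr T = 3 and det T = 2, so the characteristic polynomial is λ² − (3)λ + (2) with roots 2 and 1.
Eigenvectors give P = [[2, 3], [1, 1]] with P⁻¹ = [[−1, 3], [1, −2]], and T = P·diag(2, 1)·P⁻¹.
Then T⁷ = P·diag(128, 1)·P⁻¹ = [[256, 3], [128, 1]] · [[−1, 3], [1, −2]] = [[−253, 762], [−127, 382]].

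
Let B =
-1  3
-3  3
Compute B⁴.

B² = [[-8, 6], [-6, 0]]
B³ = [[-10, -6], [6, -18]]
B⁴ = [[28, -48], [48, -36]]

[[28, -48], [48, -36]]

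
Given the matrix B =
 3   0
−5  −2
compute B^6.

tr B = 1 and det B = −6, so the characteristic polynomial is λ² − (1)λ + (−6) with roots −2 and 3.
Eigenvectors give P = [[0, 1], [1, −1]] with P⁻¹ = [[1, 1], [1, 0]], and B = P·diag(−2, 3)·P⁻¹.
Then B^6 = P·diag(64, 729)·P⁻¹ = [[0, 729], [64, −729]] · [[1, 1], [1, 0]] = [[729, 0], [−665, 64]].

[[729, 0], [−665, 64]]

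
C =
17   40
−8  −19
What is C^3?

tr C = −2 and det C = −3, so the characteristic polynomial is λ² − (−2)λ + (−3) with roots −3 and 1.
Eigenvectors give P = [[2, −5], [−1, 2]] with P⁻¹ = [[−2, −5], [−1, −2]], and C = P·diag(−3, 1)·P⁻¹.
Then C^3 = P·diag(−27, 1)·P⁻¹ = [[−54, −5], [27, 2]] · [[−2, −5], [−1, −2]] = [[113, 280], [−56, −139]].

[[113, 280], [−56, −139]]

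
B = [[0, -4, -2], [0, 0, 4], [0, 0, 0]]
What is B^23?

[[0, 0, 0], [0, 0, 0], [0, 0, 0]]

B is strictly triangular, hence nilpotent: B^3 = 0, so B^23 = 0.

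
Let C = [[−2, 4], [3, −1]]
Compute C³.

[[−68, 76], [57, −49]]

C² = [[16, −12], [−9, 13]]
C³ = [[−68, 76], [57, −49]]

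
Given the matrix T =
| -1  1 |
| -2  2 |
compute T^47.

T² = T (a projection; rank 1, trace 1), so T^47 = T.

[[-1, 1], [-2, 2]]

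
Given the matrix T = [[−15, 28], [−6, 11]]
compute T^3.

tr T = −4 and det T = 3, so the characteristic polynomial is λ² − (−4)λ + (3) with roots −3 and −1.
Eigenvectors give P = [[7, 2], [3, 1]] with P⁻¹ = [[1, −2], [−3, 7]], and T = P·diag(−3, −1)·P⁻¹.
Then T^3 = P·diag(−27, −1)·P⁻¹ = [[−189, −2], [−81, −1]] · [[1, −2], [−3, 7]] = [[−183, 364], [−78, 155]].

[[−183, 364], [−78, 155]]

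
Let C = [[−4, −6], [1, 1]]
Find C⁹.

tr C = −3 and det C = 2, so the characteristic polynomial is λ² − (−3)λ + (2) with roots −2 and −1.
Eigenvectors give P = [[3, 2], [−1, −1]] with P⁻¹ = [[1, 2], [−1, −3]], and C = P·diag(−2, −1)·P⁻¹.
Then C⁹ = P·diag(−512, −1)·P⁻¹ = [[−1536, −2], [512, 1]] · [[1, 2], [−1, −3]] = [[−1534, −3066], [511, 1021]].

[[−1534, −3066], [511, 1021]]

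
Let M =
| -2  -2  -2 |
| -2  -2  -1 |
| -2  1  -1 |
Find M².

[[12, 6, 8], [10, 7, 7], [4, 1, 4]]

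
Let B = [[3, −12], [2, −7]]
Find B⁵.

[[483, −1452], [242, −727]]

tr B = −4 and det B = 3, so the characteristic polynomial is λ² − (−4)λ + (3) with roots −3 and −1.
Eigenvectors give P = [[2, 3], [1, 1]] with P⁻¹ = [[−1, 3], [1, −2]], and B = P·diag(−3, −1)·P⁻¹.
Then B⁵ = P·diag(−243, −1)·P⁻¹ = [[−486, −3], [−243, −1]] · [[−1, 3], [1, −2]] = [[483, −1452], [242, −727]].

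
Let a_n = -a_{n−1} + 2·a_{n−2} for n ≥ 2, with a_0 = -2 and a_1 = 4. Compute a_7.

With companion matrix C = [[-1, 2], [1, 0]], [a_n, a_{n−1}]ᵀ = C·[a_{n−1}, a_{n−2}]ᵀ, so [a_7, a_6]ᵀ = C⁶·[a_1, a_0]ᵀ.
C⁶ = [[43, -42], [-21, 22]], giving [a_7, a_6]ᵀ = [[256], [-128]].

256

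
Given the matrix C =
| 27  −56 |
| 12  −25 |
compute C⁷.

tr C = 2 and det C = −3, so the characteristic polynomial is λ² − (2)λ + (−3) with roots −1 and 3.
Eigenvectors give P = [[2, −7], [1, −3]] with P⁻¹ = [[−3, 7], [−1, 2]], and C = P·diag(−1, 3)·P⁻¹.
Then C⁷ = P·diag(−1, 2187)·P⁻¹ = [[−2, −15309], [−1, −6561]] · [[−3, 7], [−1, 2]] = [[15315, −30632], [6564, −13129]].

[[15315, −30632], [6564, −13129]]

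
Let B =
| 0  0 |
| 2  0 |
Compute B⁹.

[[0, 0], [0, 0]]

B is strictly triangular, hence nilpotent: B² = 0, so B⁹ = 0.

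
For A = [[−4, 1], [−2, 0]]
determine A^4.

A^2 = [[14, −4], [8, −2]]
A^3 = [[−48, 14], [−28, 8]]
A^4 = [[164, −48], [96, −28]]

[[164, −48], [96, −28]]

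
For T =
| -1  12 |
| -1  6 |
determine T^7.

[[-6049, 24708], [-2059, 8364]]

tr T = 5 and det T = 6, so the characteristic polynomial is λ² − (5)λ + (6) with roots 2 and 3.
Eigenvectors give P = [[4, 3], [1, 1]] with P⁻¹ = [[1, -3], [-1, 4]], and T = P·diag(2, 3)·P⁻¹.
Then T^7 = P·diag(128, 2187)·P⁻¹ = [[512, 6561], [128, 2187]] · [[1, -3], [-1, 4]] = [[-6049, 24708], [-2059, 8364]].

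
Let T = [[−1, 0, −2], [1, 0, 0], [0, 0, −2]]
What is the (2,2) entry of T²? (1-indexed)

0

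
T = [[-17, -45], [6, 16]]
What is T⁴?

[[91, 225], [-30, -74]]

tr T = -1 and det T = -2, so the characteristic polynomial is λ² − (-1)λ + (-2) with roots -2 and 1.
Eigenvectors give P = [[3, 5], [-1, -2]] with P⁻¹ = [[2, 5], [-1, -3]], and T = P·diag(-2, 1)·P⁻¹.
Then T⁴ = P·diag(16, 1)·P⁻¹ = [[48, 5], [-16, -2]] · [[2, 5], [-1, -3]] = [[91, 225], [-30, -74]].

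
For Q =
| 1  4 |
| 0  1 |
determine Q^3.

[[1, 12], [0, 1]]

Q = I + N where N = [[0, 4], [0, 0]] is strictly upper-triangular, so N^2 = 0.
(I + N)^3 = I + 3·N = [[1, 12], [0, 1]].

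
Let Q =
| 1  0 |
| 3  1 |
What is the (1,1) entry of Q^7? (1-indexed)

Q = I + N where N = [[0, 0], [3, 0]] is strictly lower-triangular, so N^2 = 0.
(I + N)^7 = I + 7·N = [[1, 0], [21, 1]].

1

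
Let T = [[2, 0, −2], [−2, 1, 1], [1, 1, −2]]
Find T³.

T² = [[2, −2, 0], [−5, 2, 3], [−2, −1, 3]]
T³ = [[8, −2, −6], [−11, 5, 6], [1, 2, −3]]

[[8, −2, −6], [−11, 5, 6], [1, 2, −3]]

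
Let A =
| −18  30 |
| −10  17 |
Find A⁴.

[[276, −390], [130, −179]]

tr A = −1 and det A = −6, so the characteristic polynomial is λ² − (−1)λ + (−6) with roots 2 and −3.
Eigenvectors give P = [[−3, 2], [−2, 1]] with P⁻¹ = [[1, −2], [2, −3]], and A = P·diag(2, −3)·P⁻¹.
Then A⁴ = P·diag(16, 81)·P⁻¹ = [[−48, 162], [−32, 81]] · [[1, −2], [2, −3]] = [[276, −390], [130, −179]].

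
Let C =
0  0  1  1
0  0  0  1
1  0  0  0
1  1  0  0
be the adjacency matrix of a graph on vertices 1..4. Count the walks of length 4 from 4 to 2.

The number of length-4 walks from vertex 4 to vertex 2 is entry (4,2) of C⁴, where C is the adjacency matrix.
C² = [[2, 1, 0, 0], [1, 1, 0, 0], [0, 0, 1, 1], [0, 0, 1, 2]]
C³ = [[0, 0, 2, 3], [0, 0, 1, 2], [2, 1, 0, 0], [3, 2, 0, 0]]
C⁴ = [[5, 3, 0, 0], [3, 2, 0, 0], [0, 0, 2, 3], [0, 0, 3, 5]]

0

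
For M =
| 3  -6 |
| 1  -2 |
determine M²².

[[3, -6], [1, -2]]

M² = M (a projection; rank 1, trace 1), so M²² = M.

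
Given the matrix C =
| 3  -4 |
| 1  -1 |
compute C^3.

C^2 = [[5, -8], [2, -3]]
C^3 = [[7, -12], [3, -5]]

[[7, -12], [3, -5]]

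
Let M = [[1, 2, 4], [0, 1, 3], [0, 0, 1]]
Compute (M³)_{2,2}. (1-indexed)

M = I + N where N = [[0, 2, 4], [0, 0, 3], [0, 0, 0]] is strictly upper-triangular, so N³ = 0.
(I + N)³ = I + 3·N + 3·N² = [[1, 6, 30], [0, 1, 9], [0, 0, 1]].

1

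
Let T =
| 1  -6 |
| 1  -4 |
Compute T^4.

tr T = -3 and det T = 2, so the characteristic polynomial is λ² − (-3)λ + (2) with roots -2 and -1.
Eigenvectors give P = [[2, 3], [1, 1]] with P⁻¹ = [[-1, 3], [1, -2]], and T = P·diag(-2, -1)·P⁻¹.
Then T^4 = P·diag(16, 1)·P⁻¹ = [[32, 3], [16, 1]] · [[-1, 3], [1, -2]] = [[-29, 90], [-15, 46]].

[[-29, 90], [-15, 46]]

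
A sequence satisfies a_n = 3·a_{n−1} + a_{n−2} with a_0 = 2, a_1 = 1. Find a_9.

With companion matrix A = [[3, 1], [1, 0]], [a_n, a_{n−1}]ᵀ = A·[a_{n−1}, a_{n−2}]ᵀ, so [a_9, a_8]ᵀ = A⁸·[a_1, a_0]ᵀ.
A⁸ = [[12970, 3927], [3927, 1189]], giving [a_9, a_8]ᵀ = [[20824], [6305]].

20824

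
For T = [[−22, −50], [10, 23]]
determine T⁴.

[[−244, −650], [130, 341]]

tr T = 1 and det T = −6, so the characteristic polynomial is λ² − (1)λ + (−6) with roots −2 and 3.
Eigenvectors give P = [[5, −2], [−2, 1]] with P⁻¹ = [[1, 2], [2, 5]], and T = P·diag(−2, 3)·P⁻¹.
Then T⁴ = P·diag(16, 81)·P⁻¹ = [[80, −162], [−32, 81]] · [[1, 2], [2, 5]] = [[−244, −650], [130, 341]].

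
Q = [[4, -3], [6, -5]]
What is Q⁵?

tr Q = -1 and det Q = -2, so the characteristic polynomial is λ² − (-1)λ + (-2) with roots 1 and -2.
Eigenvectors give P = [[-1, -1], [-1, -2]] with P⁻¹ = [[-2, 1], [1, -1]], and Q = P·diag(1, -2)·P⁻¹.
Then Q⁵ = P·diag(1, -32)·P⁻¹ = [[-1, 32], [-1, 64]] · [[-2, 1], [1, -1]] = [[34, -33], [66, -65]].

[[34, -33], [66, -65]]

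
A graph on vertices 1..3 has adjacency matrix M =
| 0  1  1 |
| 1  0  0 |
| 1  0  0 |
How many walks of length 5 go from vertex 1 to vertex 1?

The number of length-5 walks from vertex 1 to vertex 1 is entry (1,1) of M^5, where M is the adjacency matrix.
M^2 = [[2, 0, 0], [0, 1, 1], [0, 1, 1]]
M^3 = [[0, 2, 2], [2, 0, 0], [2, 0, 0]]
M^4 = [[4, 0, 0], [0, 2, 2], [0, 2, 2]]
M^5 = [[0, 4, 4], [4, 0, 0], [4, 0, 0]]

0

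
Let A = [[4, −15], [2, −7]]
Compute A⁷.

[[634, −1905], [254, −763]]

tr A = −3 and det A = 2, so the characteristic polynomial is λ² − (−3)λ + (2) with roots −2 and −1.
Eigenvectors give P = [[5, 3], [2, 1]] with P⁻¹ = [[−1, 3], [2, −5]], and A = P·diag(−2, −1)·P⁻¹.
Then A⁷ = P·diag(−128, −1)·P⁻¹ = [[−640, −3], [−256, −1]] · [[−1, 3], [2, −5]] = [[634, −1905], [254, −763]].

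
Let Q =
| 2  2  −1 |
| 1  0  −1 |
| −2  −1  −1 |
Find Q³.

Q² = [[8, 5, −3], [4, 3, 0], [−3, −3, 4]]
Q³ = [[27, 19, −10], [11, 8, −7], [−17, −10, 2]]

[[27, 19, −10], [11, 8, −7], [−17, −10, 2]]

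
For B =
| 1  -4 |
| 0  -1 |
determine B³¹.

B² = I (check: tr B = 0 and det B = -1), so B³¹ = B since 31 is odd.

[[1, -4], [0, -1]]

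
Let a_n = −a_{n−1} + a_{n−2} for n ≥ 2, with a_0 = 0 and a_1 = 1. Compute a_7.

With companion matrix B = [[−1, 1], [1, 0]], [a_n, a_{n−1}]ᵀ = B·[a_{n−1}, a_{n−2}]ᵀ, so [a_7, a_6]ᵀ = B⁶·[a_1, a_0]ᵀ.
B⁶ = [[13, −8], [−8, 5]], giving [a_7, a_6]ᵀ = [[13], [−8]].

13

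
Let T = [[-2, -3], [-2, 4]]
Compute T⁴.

[[124, -192], [-128, 508]]

T² = [[10, -6], [-4, 22]]
T³ = [[-8, -54], [-36, 100]]
T⁴ = [[124, -192], [-128, 508]]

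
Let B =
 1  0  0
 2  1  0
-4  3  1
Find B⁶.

[[1, 0, 0], [12, 1, 0], [66, 18, 1]]

B = I + N where N = [[0, 0, 0], [2, 0, 0], [-4, 3, 0]] is strictly lower-triangular, so N³ = 0.
(I + N)⁶ = I + 6·N + 15·N² = [[1, 0, 0], [12, 1, 0], [66, 18, 1]].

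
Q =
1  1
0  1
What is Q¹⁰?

[[1, 10], [0, 1]]

Q = I + N where N = [[0, 1], [0, 0]] is strictly upper-triangular, so N² = 0.
(I + N)¹⁰ = I + 10·N = [[1, 10], [0, 1]].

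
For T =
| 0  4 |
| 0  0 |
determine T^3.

[[0, 0], [0, 0]]

T is strictly triangular, hence nilpotent: T^2 = 0, so T^3 = 0.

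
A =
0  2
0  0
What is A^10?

[[0, 0], [0, 0]]

A is strictly triangular, hence nilpotent: A^2 = 0, so A^10 = 0.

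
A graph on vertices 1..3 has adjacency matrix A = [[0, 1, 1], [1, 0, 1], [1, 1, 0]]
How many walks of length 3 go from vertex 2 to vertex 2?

The number of length-3 walks from vertex 2 to vertex 2 is entry (2,2) of A³, where A is the adjacency matrix.
A² = [[2, 1, 1], [1, 2, 1], [1, 1, 2]]
A³ = [[2, 3, 3], [3, 2, 3], [3, 3, 2]]

2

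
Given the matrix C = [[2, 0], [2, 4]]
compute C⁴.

C² = [[4, 0], [12, 16]]
C³ = [[8, 0], [56, 64]]
C⁴ = [[16, 0], [240, 256]]

[[16, 0], [240, 256]]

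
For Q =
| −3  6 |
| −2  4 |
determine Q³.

Q² = Q (a projection; rank 1, trace 1), so Q³ = Q.

[[−3, 6], [−2, 4]]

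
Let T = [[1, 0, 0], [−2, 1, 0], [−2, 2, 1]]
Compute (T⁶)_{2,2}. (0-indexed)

T = I + N where N = [[0, 0, 0], [−2, 0, 0], [−2, 2, 0]] is strictly lower-triangular, so N³ = 0.
(I + N)⁶ = I + 6·N + 15·N² = [[1, 0, 0], [−12, 1, 0], [−72, 12, 1]].

1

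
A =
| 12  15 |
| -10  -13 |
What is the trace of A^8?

6817

tr A = -1 and det A = -6, so the characteristic polynomial is λ² − (-1)λ + (-6) with roots -3 and 2.
Eigenvectors give P = [[1, 3], [-1, -2]] with P⁻¹ = [[-2, -3], [1, 1]], and A = P·diag(-3, 2)·P⁻¹.
Then A^8 = P·diag(6561, 256)·P⁻¹ = [[6561, 768], [-6561, -512]] · [[-2, -3], [1, 1]] = [[-12354, -18915], [12610, 19171]].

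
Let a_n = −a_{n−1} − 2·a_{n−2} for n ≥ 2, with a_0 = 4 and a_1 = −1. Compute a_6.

With companion matrix C = [[−1, −2], [1, 0]], [a_n, a_{n−1}]ᵀ = C·[a_{n−1}, a_{n−2}]ᵀ, so [a_6, a_5]ᵀ = C^5·[a_1, a_0]ᵀ.
C^5 = [[−5, 2], [−1, −6]], giving [a_6, a_5]ᵀ = [[13], [−23]].

13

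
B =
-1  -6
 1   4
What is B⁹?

tr B = 3 and det B = 2, so the characteristic polynomial is λ² − (3)λ + (2) with roots 2 and 1.
Eigenvectors give P = [[-2, 3], [1, -1]] with P⁻¹ = [[1, 3], [1, 2]], and B = P·diag(2, 1)·P⁻¹.
Then B⁹ = P·diag(512, 1)·P⁻¹ = [[-1024, 3], [512, -1]] · [[1, 3], [1, 2]] = [[-1021, -3066], [511, 1534]].

[[-1021, -3066], [511, 1534]]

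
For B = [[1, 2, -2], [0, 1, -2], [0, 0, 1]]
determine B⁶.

[[1, 12, -72], [0, 1, -12], [0, 0, 1]]

B = I + N where N = [[0, 2, -2], [0, 0, -2], [0, 0, 0]] is strictly upper-triangular, so N³ = 0.
(I + N)⁶ = I + 6·N + 15·N² = [[1, 12, -72], [0, 1, -12], [0, 0, 1]].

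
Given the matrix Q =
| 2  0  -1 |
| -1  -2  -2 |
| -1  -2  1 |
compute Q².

[[5, 2, -3], [2, 8, 3], [-1, 2, 6]]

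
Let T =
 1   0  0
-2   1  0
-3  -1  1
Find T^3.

T = I + N where N = [[0, 0, 0], [-2, 0, 0], [-3, -1, 0]] is strictly lower-triangular, so N^3 = 0.
(I + N)^3 = I + 3·N + 3·N^2 = [[1, 0, 0], [-6, 1, 0], [-3, -3, 1]].

[[1, 0, 0], [-6, 1, 0], [-3, -3, 1]]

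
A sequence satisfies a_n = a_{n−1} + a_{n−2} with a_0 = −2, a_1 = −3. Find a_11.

−377

With companion matrix Q = [[1, 1], [1, 0]], [a_n, a_{n−1}]ᵀ = Q·[a_{n−1}, a_{n−2}]ᵀ, so [a_11, a_10]ᵀ = Q¹⁰·[a_1, a_0]ᵀ.
Q¹⁰ = [[89, 55], [55, 34]], giving [a_11, a_10]ᵀ = [[−377], [−233]].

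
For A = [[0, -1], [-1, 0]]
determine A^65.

[[0, -1], [-1, 0]]

A² = I (check: tr A = 0 and det A = -1), so A^65 = A since 65 is odd.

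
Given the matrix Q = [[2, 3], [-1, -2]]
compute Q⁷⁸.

Q² = I (check: tr Q = 0 and det Q = -1), so Q⁷⁸ = I since 78 is even.

[[1, 0], [0, 1]]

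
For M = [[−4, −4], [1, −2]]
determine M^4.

M^2 = [[12, 24], [−6, 0]]
M^3 = [[−24, −96], [24, 24]]
M^4 = [[0, 288], [−72, −144]]

[[0, 288], [−72, −144]]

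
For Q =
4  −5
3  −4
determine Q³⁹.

[[4, −5], [3, −4]]

Q² = I (check: tr Q = 0 and det Q = −1), so Q³⁹ = Q since 39 is odd.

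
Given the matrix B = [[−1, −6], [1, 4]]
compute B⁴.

[[−29, −90], [15, 46]]

tr B = 3 and det B = 2, so the characteristic polynomial is λ² − (3)λ + (2) with roots 1 and 2.
Eigenvectors give P = [[3, 2], [−1, −1]] with P⁻¹ = [[1, 2], [−1, −3]], and B = P·diag(1, 2)·P⁻¹.
Then B⁴ = P·diag(1, 16)·P⁻¹ = [[3, 32], [−1, −16]] · [[1, 2], [−1, −3]] = [[−29, −90], [15, 46]].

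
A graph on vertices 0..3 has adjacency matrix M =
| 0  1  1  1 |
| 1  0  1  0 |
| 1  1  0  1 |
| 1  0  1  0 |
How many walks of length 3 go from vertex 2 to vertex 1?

5

The number of length-3 walks from vertex 2 to vertex 1 is entry (2,1) of M³, where M is the adjacency matrix.
M² = [[3, 1, 2, 1], [1, 2, 1, 2], [2, 1, 3, 1], [1, 2, 1, 2]]
M³ = [[4, 5, 5, 5], [5, 2, 5, 2], [5, 5, 4, 5], [5, 2, 5, 2]]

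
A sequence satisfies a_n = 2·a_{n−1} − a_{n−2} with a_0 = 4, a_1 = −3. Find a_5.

With companion matrix B = [[2, −1], [1, 0]], [a_n, a_{n−1}]ᵀ = B·[a_{n−1}, a_{n−2}]ᵀ, so [a_5, a_4]ᵀ = B⁴·[a_1, a_0]ᵀ.
B⁴ = [[5, −4], [4, −3]], giving [a_5, a_4]ᵀ = [[−31], [−24]].

−31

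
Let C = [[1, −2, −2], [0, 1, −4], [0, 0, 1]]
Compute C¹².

[[1, −24, 504], [0, 1, −48], [0, 0, 1]]

C = I + N where N = [[0, −2, −2], [0, 0, −4], [0, 0, 0]] is strictly upper-triangular, so N³ = 0.
(I + N)¹² = I + 12·N + 66·N² = [[1, −24, 504], [0, 1, −48], [0, 0, 1]].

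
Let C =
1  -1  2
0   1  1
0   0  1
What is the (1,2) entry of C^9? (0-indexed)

9

C = I + N where N = [[0, -1, 2], [0, 0, 1], [0, 0, 0]] is strictly upper-triangular, so N^3 = 0.
(I + N)^9 = I + 9·N + 36·N^2 = [[1, -9, -18], [0, 1, 9], [0, 0, 1]].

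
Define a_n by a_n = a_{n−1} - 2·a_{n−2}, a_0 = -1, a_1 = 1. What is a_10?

-45

With companion matrix T = [[1, -2], [1, 0]], [a_n, a_{n−1}]ᵀ = T·[a_{n−1}, a_{n−2}]ᵀ, so [a_10, a_9]ᵀ = T⁹·[a_1, a_0]ᵀ.
T⁹ = [[-11, 34], [-17, 6]], giving [a_10, a_9]ᵀ = [[-45], [-23]].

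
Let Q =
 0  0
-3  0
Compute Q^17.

[[0, 0], [0, 0]]

Q is strictly triangular, hence nilpotent: Q^2 = 0, so Q^17 = 0.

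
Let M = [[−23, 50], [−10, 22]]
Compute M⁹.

[[−100463, 201950], [−40390, 81292]]

tr M = −1 and det M = −6, so the characteristic polynomial is λ² − (−1)λ + (−6) with roots −3 and 2.
Eigenvectors give P = [[−5, −2], [−2, −1]] with P⁻¹ = [[−1, 2], [2, −5]], and M = P·diag(−3, 2)·P⁻¹.
Then M⁹ = P·diag(−19683, 512)·P⁻¹ = [[98415, −1024], [39366, −512]] · [[−1, 2], [2, −5]] = [[−100463, 201950], [−40390, 81292]].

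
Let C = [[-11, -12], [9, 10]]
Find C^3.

tr C = -1 and det C = -2, so the characteristic polynomial is λ² − (-1)λ + (-2) with roots 1 and -2.
Eigenvectors give P = [[1, -4], [-1, 3]] with P⁻¹ = [[-3, -4], [-1, -1]], and C = P·diag(1, -2)·P⁻¹.
Then C^3 = P·diag(1, -8)·P⁻¹ = [[1, 32], [-1, -24]] · [[-3, -4], [-1, -1]] = [[-35, -36], [27, 28]].

[[-35, -36], [27, 28]]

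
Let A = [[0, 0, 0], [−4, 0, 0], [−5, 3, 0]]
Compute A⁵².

A is strictly triangular, hence nilpotent: A³ = 0, so A⁵² = 0.

[[0, 0, 0], [0, 0, 0], [0, 0, 0]]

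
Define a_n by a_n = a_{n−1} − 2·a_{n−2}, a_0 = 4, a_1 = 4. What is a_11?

With companion matrix Q = [[1, −2], [1, 0]], [a_n, a_{n−1}]ᵀ = Q·[a_{n−1}, a_{n−2}]ᵀ, so [a_11, a_10]ᵀ = Q¹⁰·[a_1, a_0]ᵀ.
Q¹⁰ = [[23, 22], [−11, 34]], giving [a_11, a_10]ᵀ = [[180], [92]].

180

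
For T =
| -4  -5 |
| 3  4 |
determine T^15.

[[-4, -5], [3, 4]]

T² = I (check: tr T = 0 and det T = -1), so T^15 = T since 15 is odd.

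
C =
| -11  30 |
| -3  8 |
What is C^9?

tr C = -3 and det C = 2, so the characteristic polynomial is λ² − (-3)λ + (2) with roots -1 and -2.
Eigenvectors give P = [[3, 10], [1, 3]] with P⁻¹ = [[-3, 10], [1, -3]], and C = P·diag(-1, -2)·P⁻¹.
Then C^9 = P·diag(-1, -512)·P⁻¹ = [[-3, -5120], [-1, -1536]] · [[-3, 10], [1, -3]] = [[-5111, 15330], [-1533, 4598]].

[[-5111, 15330], [-1533, 4598]]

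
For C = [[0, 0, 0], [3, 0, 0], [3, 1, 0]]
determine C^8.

C is strictly triangular, hence nilpotent: C^3 = 0, so C^8 = 0.

[[0, 0, 0], [0, 0, 0], [0, 0, 0]]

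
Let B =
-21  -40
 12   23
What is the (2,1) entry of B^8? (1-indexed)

tr B = 2 and det B = -3, so the characteristic polynomial is λ² − (2)λ + (-3) with roots -1 and 3.
Eigenvectors give P = [[-2, -5], [1, 3]] with P⁻¹ = [[-3, -5], [1, 2]], and B = P·diag(-1, 3)·P⁻¹.
Then B^8 = P·diag(1, 6561)·P⁻¹ = [[-2, -32805], [1, 19683]] · [[-3, -5], [1, 2]] = [[-32799, -65600], [19680, 39361]].

19680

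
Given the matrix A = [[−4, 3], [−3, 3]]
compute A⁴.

A² = [[7, −3], [3, 0]]
A³ = [[−19, 12], [−12, 9]]
A⁴ = [[40, −21], [21, −9]]

[[40, −21], [21, −9]]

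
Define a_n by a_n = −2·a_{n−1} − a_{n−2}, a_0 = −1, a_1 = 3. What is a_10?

With companion matrix B = [[−2, −1], [1, 0]], [a_n, a_{n−1}]ᵀ = B·[a_{n−1}, a_{n−2}]ᵀ, so [a_10, a_9]ᵀ = B⁹·[a_1, a_0]ᵀ.
B⁹ = [[−10, −9], [9, 8]], giving [a_10, a_9]ᵀ = [[−21], [19]].

−21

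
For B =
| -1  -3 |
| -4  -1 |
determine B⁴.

B² = [[13, 6], [8, 13]]
B³ = [[-37, -45], [-60, -37]]
B⁴ = [[217, 156], [208, 217]]

[[217, 156], [208, 217]]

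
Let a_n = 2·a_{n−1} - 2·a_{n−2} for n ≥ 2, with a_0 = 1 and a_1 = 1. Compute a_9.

16

With companion matrix A = [[2, -2], [1, 0]], [a_n, a_{n−1}]ᵀ = A·[a_{n−1}, a_{n−2}]ᵀ, so [a_9, a_8]ᵀ = A⁸·[a_1, a_0]ᵀ.
A⁸ = [[16, 0], [0, 16]], giving [a_9, a_8]ᵀ = [[16], [16]].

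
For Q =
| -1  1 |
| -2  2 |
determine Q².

Q² = Q (a projection; rank 1, trace 1), so Q² = Q.

[[-1, 1], [-2, 2]]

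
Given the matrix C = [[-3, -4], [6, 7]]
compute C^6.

tr C = 4 and det C = 3, so the characteristic polynomial is λ² − (4)λ + (3) with roots 3 and 1.
Eigenvectors give P = [[-2, 1], [3, -1]] with P⁻¹ = [[1, 1], [3, 2]], and C = P·diag(3, 1)·P⁻¹.
Then C^6 = P·diag(729, 1)·P⁻¹ = [[-1458, 1], [2187, -1]] · [[1, 1], [3, 2]] = [[-1455, -1456], [2184, 2185]].

[[-1455, -1456], [2184, 2185]]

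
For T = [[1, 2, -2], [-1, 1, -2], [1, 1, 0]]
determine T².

[[-3, 2, -6], [-4, -3, 0], [0, 3, -4]]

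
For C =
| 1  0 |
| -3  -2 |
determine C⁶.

tr C = -1 and det C = -2, so the characteristic polynomial is λ² − (-1)λ + (-2) with roots -2 and 1.
Eigenvectors give P = [[0, -1], [1, 1]] with P⁻¹ = [[1, 1], [-1, 0]], and C = P·diag(-2, 1)·P⁻¹.
Then C⁶ = P·diag(64, 1)·P⁻¹ = [[0, -1], [64, 1]] · [[1, 1], [-1, 0]] = [[1, 0], [63, 64]].

[[1, 0], [63, 64]]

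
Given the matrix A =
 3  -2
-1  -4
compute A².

[[11, 2], [1, 18]]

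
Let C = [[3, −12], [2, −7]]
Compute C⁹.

tr C = −4 and det C = 3, so the characteristic polynomial is λ² − (−4)λ + (3) with roots −1 and −3.
Eigenvectors give P = [[3, 2], [1, 1]] with P⁻¹ = [[1, −2], [−1, 3]], and C = P·diag(−1, −3)·P⁻¹.
Then C⁹ = P·diag(−1, −19683)·P⁻¹ = [[−3, −39366], [−1, −19683]] · [[1, −2], [−1, 3]] = [[39363, −118092], [19682, −59047]].

[[39363, −118092], [19682, −59047]]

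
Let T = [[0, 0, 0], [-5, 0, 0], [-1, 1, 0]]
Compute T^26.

T is strictly triangular, hence nilpotent: T^3 = 0, so T^26 = 0.

[[0, 0, 0], [0, 0, 0], [0, 0, 0]]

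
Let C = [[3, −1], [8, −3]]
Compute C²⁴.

[[1, 0], [0, 1]]

C² = I (check: tr C = 0 and det C = −1), so C²⁴ = I since 24 is even.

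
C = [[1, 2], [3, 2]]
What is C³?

C² = [[7, 6], [9, 10]]
C³ = [[25, 26], [39, 38]]

[[25, 26], [39, 38]]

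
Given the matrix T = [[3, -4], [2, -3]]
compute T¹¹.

T² = I (check: tr T = 0 and det T = -1), so T¹¹ = T since 11 is odd.

[[3, -4], [2, -3]]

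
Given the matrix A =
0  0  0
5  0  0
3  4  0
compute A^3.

A is strictly triangular, hence nilpotent: A^3 = 0, so A^3 = 0.

[[0, 0, 0], [0, 0, 0], [0, 0, 0]]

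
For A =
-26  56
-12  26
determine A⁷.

[[-1664, 3584], [-768, 1664]]

tr A = 0 and det A = -4, so the characteristic polynomial is λ² − (0)λ + (-4) with roots -2 and 2.
Eigenvectors give P = [[7, 2], [3, 1]] with P⁻¹ = [[1, -2], [-3, 7]], and A = P·diag(-2, 2)·P⁻¹.
Then A⁷ = P·diag(-128, 128)·P⁻¹ = [[-896, 256], [-384, 128]] · [[1, -2], [-3, 7]] = [[-1664, 3584], [-768, 1664]].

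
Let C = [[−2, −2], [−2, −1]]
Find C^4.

[[100, 78], [78, 61]]

C^2 = [[8, 6], [6, 5]]
C^3 = [[−28, −22], [−22, −17]]
C^4 = [[100, 78], [78, 61]]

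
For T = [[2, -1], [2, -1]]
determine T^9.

[[2, -1], [2, -1]]

T² = T (a projection; rank 1, trace 1), so T^9 = T.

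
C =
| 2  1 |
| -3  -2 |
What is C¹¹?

[[2, 1], [-3, -2]]

C² = I (check: tr C = 0 and det C = -1), so C¹¹ = C since 11 is odd.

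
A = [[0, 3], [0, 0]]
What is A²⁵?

A is strictly triangular, hence nilpotent: A² = 0, so A²⁵ = 0.

[[0, 0], [0, 0]]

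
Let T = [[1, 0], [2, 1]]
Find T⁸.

[[1, 0], [16, 1]]

T = I + N where N = [[0, 0], [2, 0]] is strictly lower-triangular, so N² = 0.
(I + N)⁸ = I + 8·N = [[1, 0], [16, 1]].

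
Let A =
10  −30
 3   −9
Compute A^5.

A² = A (a projection; rank 1, trace 1), so A^5 = A.

[[10, −30], [3, −9]]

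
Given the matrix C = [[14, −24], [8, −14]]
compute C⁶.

tr C = 0 and det C = −4, so the characteristic polynomial is λ² − (0)λ + (−4) with roots 2 and −2.
Eigenvectors give P = [[2, −3], [1, −2]] with P⁻¹ = [[2, −3], [1, −2]], and C = P·diag(2, −2)·P⁻¹.
Then C⁶ = P·diag(64, 64)·P⁻¹ = [[128, −192], [64, −128]] · [[2, −3], [1, −2]] = [[64, 0], [0, 64]].

[[64, 0], [0, 64]]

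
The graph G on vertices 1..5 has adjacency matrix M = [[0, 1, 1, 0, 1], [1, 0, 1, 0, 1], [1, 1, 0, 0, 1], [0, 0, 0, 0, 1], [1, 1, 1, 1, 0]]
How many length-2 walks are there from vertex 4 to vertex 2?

The number of length-2 walks from vertex 4 to vertex 2 is entry (4,2) of M^2, where M is the adjacency matrix.
M^2 = [[3, 2, 2, 1, 2], [2, 3, 2, 1, 2], [2, 2, 3, 1, 2], [1, 1, 1, 1, 0], [2, 2, 2, 0, 4]]

1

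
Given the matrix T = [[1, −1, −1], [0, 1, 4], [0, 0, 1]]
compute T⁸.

T = I + N where N = [[0, −1, −1], [0, 0, 4], [0, 0, 0]] is strictly upper-triangular, so N³ = 0.
(I + N)⁸ = I + 8·N + 28·N² = [[1, −8, −120], [0, 1, 32], [0, 0, 1]].

[[1, −8, −120], [0, 1, 32], [0, 0, 1]]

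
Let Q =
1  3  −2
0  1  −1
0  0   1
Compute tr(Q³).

3

Q = I + N where N = [[0, 3, −2], [0, 0, −1], [0, 0, 0]] is strictly upper-triangular, so N³ = 0.
(I + N)³ = I + 3·N + 3·N² = [[1, 9, −15], [0, 1, −3], [0, 0, 1]].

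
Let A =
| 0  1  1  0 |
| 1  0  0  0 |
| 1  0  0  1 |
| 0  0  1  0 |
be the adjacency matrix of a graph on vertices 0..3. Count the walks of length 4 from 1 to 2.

The number of length-4 walks from vertex 1 to vertex 2 is entry (1,2) of A⁴, where A is the adjacency matrix.
A² = [[2, 0, 0, 1], [0, 1, 1, 0], [0, 1, 2, 0], [1, 0, 0, 1]]
A³ = [[0, 2, 3, 0], [2, 0, 0, 1], [3, 0, 0, 2], [0, 1, 2, 0]]
A⁴ = [[5, 0, 0, 3], [0, 2, 3, 0], [0, 3, 5, 0], [3, 0, 0, 2]]

3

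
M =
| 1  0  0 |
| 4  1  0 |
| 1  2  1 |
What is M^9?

[[1, 0, 0], [36, 1, 0], [297, 18, 1]]

M = I + N where N = [[0, 0, 0], [4, 0, 0], [1, 2, 0]] is strictly lower-triangular, so N^3 = 0.
(I + N)^9 = I + 9·N + 36·N^2 = [[1, 0, 0], [36, 1, 0], [297, 18, 1]].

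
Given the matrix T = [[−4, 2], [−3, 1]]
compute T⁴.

[[46, −30], [45, −29]]

tr T = −3 and det T = 2, so the characteristic polynomial is λ² − (−3)λ + (2) with roots −1 and −2.
Eigenvectors give P = [[−2, 1], [−3, 1]] with P⁻¹ = [[1, −1], [3, −2]], and T = P·diag(−1, −2)·P⁻¹.
Then T⁴ = P·diag(1, 16)·P⁻¹ = [[−2, 16], [−3, 16]] · [[1, −1], [3, −2]] = [[46, −30], [45, −29]].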